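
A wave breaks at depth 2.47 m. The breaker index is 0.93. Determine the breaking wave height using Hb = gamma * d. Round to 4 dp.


Hb = gamma * d
Hb = 0.93 * 2.47
Hb = 2.2971 m

2.2971


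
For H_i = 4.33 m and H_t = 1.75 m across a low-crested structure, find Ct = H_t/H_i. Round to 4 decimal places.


Ct = H_t / H_i
Ct = 1.75 / 4.33
Ct = 0.4042

0.4042


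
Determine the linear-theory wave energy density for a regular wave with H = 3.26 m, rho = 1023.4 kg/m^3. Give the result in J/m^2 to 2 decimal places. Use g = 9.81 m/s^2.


E = (1/8) * rho * g * H^2
E = (1/8) * 1023.4 * 9.81 * 3.26^2
E = 0.125 * 1023.4 * 9.81 * 10.6276
E = 13337.05 J/m^2

13337.05


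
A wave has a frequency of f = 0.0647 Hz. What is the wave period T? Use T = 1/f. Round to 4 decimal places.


T = 1 / f
T = 1 / 0.0647
T = 15.4560 s

15.4560


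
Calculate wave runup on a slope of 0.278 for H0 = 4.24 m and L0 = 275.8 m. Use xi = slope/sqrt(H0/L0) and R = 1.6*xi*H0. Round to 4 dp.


xi = slope / sqrt(H0/L0)
H0/L0 = 4.24/275.8 = 0.015373
sqrt(0.015373) = 0.123990
xi = 0.278 / 0.123990 = 2.242121
R = 1.6 * xi * H0 = 1.6 * 2.242121 * 4.24
R = 15.2105 m

15.2105


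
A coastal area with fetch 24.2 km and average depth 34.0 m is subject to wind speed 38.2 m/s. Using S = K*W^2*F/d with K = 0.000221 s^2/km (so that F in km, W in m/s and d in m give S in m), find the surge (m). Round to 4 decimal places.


S = K * W^2 * F / d
W^2 = 38.2^2 = 1459.24
S = 0.000221 * 1459.24 * 24.2 / 34.0
Numerator = 0.000221 * 1459.24 * 24.2 = 7.804307
S = 7.804307 / 34.0 = 0.2295 m

0.2295


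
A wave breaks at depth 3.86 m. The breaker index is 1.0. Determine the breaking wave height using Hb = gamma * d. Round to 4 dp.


Hb = gamma * d
Hb = 1.0 * 3.86
Hb = 3.8600 m

3.8600


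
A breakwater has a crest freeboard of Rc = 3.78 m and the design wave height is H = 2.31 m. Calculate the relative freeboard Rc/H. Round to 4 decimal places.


Relative freeboard = Rc / H
= 3.78 / 2.31
= 1.6364

1.6364


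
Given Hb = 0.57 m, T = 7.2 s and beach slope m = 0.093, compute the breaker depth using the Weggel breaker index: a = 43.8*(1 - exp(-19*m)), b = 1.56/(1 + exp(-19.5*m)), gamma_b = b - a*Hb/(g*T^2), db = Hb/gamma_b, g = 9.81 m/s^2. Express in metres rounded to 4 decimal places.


a = 43.8 * (1 - exp(-19 * m))
exp(-19 * 0.093) = exp(-1.7670) = 0.170845
a = 43.8 * (1 - 0.170845) = 36.317000
b = 1.56 / (1 + exp(-19.5 * m))
exp(-19.5 * 0.093) = exp(-1.8135) = 0.163082
b = 1.56 / (1 + 0.163082) = 1.341264
Hb / (g * T^2) = 0.57 / (9.81 * 7.2^2) = 0.57 / 508.5504 = 0.00112083
gamma_b = b - a * Hb/(g*T^2) = 1.341264 - 36.317000 * 0.00112083 = 1.300558
db = Hb / gamma_b = 0.57 / 1.300558
db = 0.4383 m

0.4383


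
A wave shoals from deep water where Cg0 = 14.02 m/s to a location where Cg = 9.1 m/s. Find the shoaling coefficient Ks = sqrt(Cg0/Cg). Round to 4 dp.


Ks = sqrt(Cg0 / Cg)
Ks = sqrt(14.02 / 9.1)
Ks = sqrt(1.5407)
Ks = 1.2412

1.2412


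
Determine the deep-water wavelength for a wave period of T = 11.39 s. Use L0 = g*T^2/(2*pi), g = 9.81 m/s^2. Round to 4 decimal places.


L0 = g * T^2 / (2 * pi)
L0 = 9.81 * 11.39^2 / (2 * pi)
L0 = 9.81 * 129.7321 / 6.28319
L0 = 1272.6719 / 6.28319
L0 = 202.5520 m

202.5520


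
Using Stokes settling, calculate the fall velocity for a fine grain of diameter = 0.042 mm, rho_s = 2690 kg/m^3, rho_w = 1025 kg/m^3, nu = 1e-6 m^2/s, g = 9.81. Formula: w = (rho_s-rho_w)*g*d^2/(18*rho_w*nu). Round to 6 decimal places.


w = (rho_s - rho_w) * g * d^2 / (18 * rho_w * nu)
d = 0.042 mm = 0.000042 m
rho_s - rho_w = 2690 - 1025 = 1665
Numerator = 1665 * 9.81 * (0.000042)^2 = 0.000028812559
Denominator = 18 * 1025 * 1e-6 = 0.018450
w = 0.001562 m/s

0.001562


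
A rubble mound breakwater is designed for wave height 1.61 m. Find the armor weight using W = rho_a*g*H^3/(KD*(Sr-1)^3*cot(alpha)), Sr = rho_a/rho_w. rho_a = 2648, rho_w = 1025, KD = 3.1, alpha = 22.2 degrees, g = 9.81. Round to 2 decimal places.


Sr = rho_a / rho_w = 2648 / 1025 = 2.583415
(Sr - 1) = 1.583415
(Sr - 1)^3 = 3.969940
cot(22.2) = 1 / tan(22.2) = 1 / 0.408092 = 2.450425
Numerator = 2648 * 9.81 * 1.61^3 = 108408.8197
Denominator = 3.1 * 3.969940 * 2.450425 = 30.156929
W = 108408.8197 / 30.156929
W = 3594.82 N

3594.82


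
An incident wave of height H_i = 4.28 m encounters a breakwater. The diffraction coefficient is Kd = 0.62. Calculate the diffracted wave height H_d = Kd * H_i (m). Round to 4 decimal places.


H_d = Kd * H_i
H_d = 0.62 * 4.28
H_d = 2.6536 m

2.6536


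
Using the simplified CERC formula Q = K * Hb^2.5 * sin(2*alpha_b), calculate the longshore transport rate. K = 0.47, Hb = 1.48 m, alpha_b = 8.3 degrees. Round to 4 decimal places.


Q = K * Hb^2.5 * sin(2 * alpha_b)
Hb^2.5 = 1.48^2.5 = 2.664737
sin(2 * 8.3) = sin(16.6) = 0.285688
Q = 0.47 * 2.664737 * 0.285688
Q = 0.3578 m^3/s

0.3578


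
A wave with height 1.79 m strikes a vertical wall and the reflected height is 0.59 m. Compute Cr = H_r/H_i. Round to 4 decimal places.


Cr = H_r / H_i
Cr = 0.59 / 1.79
Cr = 0.3296

0.3296


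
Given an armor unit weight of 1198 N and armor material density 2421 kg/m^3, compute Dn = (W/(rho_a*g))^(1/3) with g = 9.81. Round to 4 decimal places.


V = W / (rho_a * g)
V = 1198 / (2421 * 9.81)
V = 1198 / 23750.01
V = 0.050442 m^3
Dn = V^(1/3) = 0.050442^(1/3)
Dn = 0.3695 m

0.3695


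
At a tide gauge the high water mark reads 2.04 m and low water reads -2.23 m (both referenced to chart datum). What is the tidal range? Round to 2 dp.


Tidal range = High water - Low water
Tidal range = 2.04 - (-2.23)
Tidal range = 4.27 m

4.27


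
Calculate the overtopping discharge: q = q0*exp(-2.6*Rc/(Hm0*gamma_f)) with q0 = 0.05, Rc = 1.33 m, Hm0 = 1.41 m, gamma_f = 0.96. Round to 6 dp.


q = q0 * exp(-2.6 * Rc / (Hm0 * gamma_f))
Exponent = -2.6 * 1.33 / (1.41 * 0.96)
= -2.6 * 1.33 / 1.3536
= -2.554669
exp(-2.554669) = 0.077718
q = 0.05 * 0.077718
q = 0.003886 m^3/s/m

0.003886


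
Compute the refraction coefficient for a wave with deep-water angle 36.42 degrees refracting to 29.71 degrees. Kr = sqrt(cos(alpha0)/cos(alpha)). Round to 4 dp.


Kr = sqrt(cos(alpha0) / cos(alpha))
cos(36.42) = 0.804687
cos(29.71) = 0.868545
Kr = sqrt(0.804687 / 0.868545)
Kr = sqrt(0.926477)
Kr = 0.9625

0.9625


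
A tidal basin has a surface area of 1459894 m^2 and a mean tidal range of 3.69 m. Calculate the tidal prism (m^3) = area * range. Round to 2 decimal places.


Tidal prism = Area * Tidal range
P = 1459894 * 3.69
P = 5387008.86 m^3

5387008.86


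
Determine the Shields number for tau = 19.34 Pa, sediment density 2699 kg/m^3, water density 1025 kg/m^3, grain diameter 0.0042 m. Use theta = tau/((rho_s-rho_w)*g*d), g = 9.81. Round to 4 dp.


theta = tau / ((rho_s - rho_w) * g * d)
rho_s - rho_w = 2699 - 1025 = 1674
Denominator = 1674 * 9.81 * 0.0042 = 68.972148
theta = 19.34 / 68.972148
theta = 0.2804

0.2804


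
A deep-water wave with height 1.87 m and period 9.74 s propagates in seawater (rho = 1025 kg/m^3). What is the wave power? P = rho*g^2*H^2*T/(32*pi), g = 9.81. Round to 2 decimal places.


P = rho * g^2 * H^2 * T / (32 * pi)
P = 1025 * 9.81^2 * 1.87^2 * 9.74 / (32 * pi)
P = 1025 * 96.2361 * 3.4969 * 9.74 / 100.53096
P = 33419.83 W/m

33419.83


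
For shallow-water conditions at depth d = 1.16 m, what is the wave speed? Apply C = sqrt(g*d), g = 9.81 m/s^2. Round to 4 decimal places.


Using the shallow-water approximation:
C = sqrt(g * d) = sqrt(9.81 * 1.16)
C = sqrt(11.3796)
C = 3.3734 m/s

3.3734


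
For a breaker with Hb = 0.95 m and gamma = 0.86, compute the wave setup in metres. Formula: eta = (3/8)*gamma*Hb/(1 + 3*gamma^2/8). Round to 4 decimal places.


eta = (3/8) * gamma * Hb / (1 + 3*gamma^2/8)
Numerator = (3/8) * 0.86 * 0.95 = 0.306375
Denominator = 1 + 3*0.86^2/8 = 1 + 0.277350 = 1.277350
eta = 0.306375 / 1.277350
eta = 0.2399 m

0.2399


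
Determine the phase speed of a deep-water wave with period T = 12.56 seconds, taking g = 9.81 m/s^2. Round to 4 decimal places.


We use the deep-water celerity formula:
C = g * T / (2 * pi)
C = 9.81 * 12.56 / (2 * 3.14159...)
C = 123.213600 / 6.283185
C = 19.6101 m/s

19.6101


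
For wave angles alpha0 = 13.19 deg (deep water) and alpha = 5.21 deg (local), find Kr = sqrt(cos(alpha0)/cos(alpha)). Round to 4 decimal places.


Kr = sqrt(cos(alpha0) / cos(alpha))
cos(13.19) = 0.973619
cos(5.21) = 0.995869
Kr = sqrt(0.973619 / 0.995869)
Kr = sqrt(0.977658)
Kr = 0.9888

0.9888


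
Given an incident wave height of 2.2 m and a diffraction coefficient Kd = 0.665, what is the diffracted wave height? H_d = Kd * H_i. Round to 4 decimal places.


H_d = Kd * H_i
H_d = 0.665 * 2.2
H_d = 1.4630 m

1.4630


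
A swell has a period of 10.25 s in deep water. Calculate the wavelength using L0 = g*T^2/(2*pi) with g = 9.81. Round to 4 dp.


L0 = g * T^2 / (2 * pi)
L0 = 9.81 * 10.25^2 / (2 * pi)
L0 = 9.81 * 105.0625 / 6.28319
L0 = 1030.6631 / 6.28319
L0 = 164.0351 m

164.0351


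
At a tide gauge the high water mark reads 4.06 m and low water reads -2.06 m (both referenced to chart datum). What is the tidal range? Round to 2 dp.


Tidal range = High water - Low water
Tidal range = 4.06 - (-2.06)
Tidal range = 6.12 m

6.12


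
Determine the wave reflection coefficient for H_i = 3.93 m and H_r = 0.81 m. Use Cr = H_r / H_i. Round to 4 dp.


Cr = H_r / H_i
Cr = 0.81 / 3.93
Cr = 0.2061

0.2061


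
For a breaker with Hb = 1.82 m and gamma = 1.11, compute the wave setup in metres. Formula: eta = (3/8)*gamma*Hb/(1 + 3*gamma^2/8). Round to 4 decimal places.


eta = (3/8) * gamma * Hb / (1 + 3*gamma^2/8)
Numerator = (3/8) * 1.11 * 1.82 = 0.757575
Denominator = 1 + 3*1.11^2/8 = 1 + 0.462038 = 1.462038
eta = 0.757575 / 1.462038
eta = 0.5182 m

0.5182


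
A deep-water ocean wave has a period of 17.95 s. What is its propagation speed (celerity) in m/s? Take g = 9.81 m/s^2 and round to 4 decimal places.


We use the deep-water celerity formula:
C = g * T / (2 * pi)
C = 9.81 * 17.95 / (2 * 3.14159...)
C = 176.089500 / 6.283185
C = 28.0255 m/s

28.0255


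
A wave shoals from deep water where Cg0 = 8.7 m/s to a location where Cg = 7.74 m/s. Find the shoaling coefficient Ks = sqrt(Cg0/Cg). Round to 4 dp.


Ks = sqrt(Cg0 / Cg)
Ks = sqrt(8.7 / 7.74)
Ks = sqrt(1.1240)
Ks = 1.0602

1.0602


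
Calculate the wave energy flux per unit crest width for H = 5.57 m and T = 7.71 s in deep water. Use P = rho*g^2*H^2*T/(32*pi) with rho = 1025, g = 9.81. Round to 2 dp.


P = rho * g^2 * H^2 * T / (32 * pi)
P = 1025 * 9.81^2 * 5.57^2 * 7.71 / (32 * pi)
P = 1025 * 96.2361 * 31.0249 * 7.71 / 100.53096
P = 234707.41 W/m

234707.41


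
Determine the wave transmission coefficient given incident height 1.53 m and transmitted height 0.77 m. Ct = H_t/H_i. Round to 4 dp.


Ct = H_t / H_i
Ct = 0.77 / 1.53
Ct = 0.5033

0.5033


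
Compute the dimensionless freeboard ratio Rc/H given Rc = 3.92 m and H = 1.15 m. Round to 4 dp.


Relative freeboard = Rc / H
= 3.92 / 1.15
= 3.4087

3.4087


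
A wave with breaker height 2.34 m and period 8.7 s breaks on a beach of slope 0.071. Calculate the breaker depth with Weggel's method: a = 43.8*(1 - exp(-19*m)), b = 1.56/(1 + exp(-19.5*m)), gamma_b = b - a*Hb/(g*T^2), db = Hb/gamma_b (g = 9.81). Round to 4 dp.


a = 43.8 * (1 - exp(-19 * m))
exp(-19 * 0.071) = exp(-1.3490) = 0.259500
a = 43.8 * (1 - 0.259500) = 32.433916
b = 1.56 / (1 + exp(-19.5 * m))
exp(-19.5 * 0.071) = exp(-1.3845) = 0.250449
b = 1.56 / (1 + 0.250449) = 1.247552
Hb / (g * T^2) = 2.34 / (9.81 * 8.7^2) = 2.34 / 742.5189 = 0.00315143
gamma_b = b - a * Hb/(g*T^2) = 1.247552 - 32.433916 * 0.00315143 = 1.145339
db = Hb / gamma_b = 2.34 / 1.145339
db = 2.0431 m

2.0431


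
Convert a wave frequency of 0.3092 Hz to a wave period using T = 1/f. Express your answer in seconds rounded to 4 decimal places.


T = 1 / f
T = 1 / 0.3092
T = 3.2342 s

3.2342


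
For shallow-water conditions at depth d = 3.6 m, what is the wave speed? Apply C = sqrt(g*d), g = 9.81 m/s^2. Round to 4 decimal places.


Using the shallow-water approximation:
C = sqrt(g * d) = sqrt(9.81 * 3.6)
C = sqrt(35.3160)
C = 5.9427 m/s

5.9427


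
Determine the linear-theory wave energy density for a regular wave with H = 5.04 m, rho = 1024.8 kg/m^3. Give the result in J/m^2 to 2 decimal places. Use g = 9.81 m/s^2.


E = (1/8) * rho * g * H^2
E = (1/8) * 1024.8 * 9.81 * 5.04^2
E = 0.125 * 1024.8 * 9.81 * 25.4016
E = 31921.20 J/m^2

31921.20


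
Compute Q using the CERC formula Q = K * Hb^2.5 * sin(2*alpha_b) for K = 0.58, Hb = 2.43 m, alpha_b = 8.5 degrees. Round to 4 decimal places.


Q = K * Hb^2.5 * sin(2 * alpha_b)
Hb^2.5 = 2.43^2.5 = 9.204828
sin(2 * 8.5) = sin(17.0) = 0.292372
Q = 0.58 * 9.204828 * 0.292372
Q = 1.5609 m^3/s

1.5609


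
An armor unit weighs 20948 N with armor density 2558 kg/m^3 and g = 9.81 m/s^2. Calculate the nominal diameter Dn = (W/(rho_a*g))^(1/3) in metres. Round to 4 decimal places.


V = W / (rho_a * g)
V = 20948 / (2558 * 9.81)
V = 20948 / 25093.98
V = 0.834782 m^3
Dn = V^(1/3) = 0.834782^(1/3)
Dn = 0.9416 m

0.9416


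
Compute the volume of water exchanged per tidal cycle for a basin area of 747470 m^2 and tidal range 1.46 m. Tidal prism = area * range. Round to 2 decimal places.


Tidal prism = Area * Tidal range
P = 747470 * 1.46
P = 1091306.20 m^3

1091306.20


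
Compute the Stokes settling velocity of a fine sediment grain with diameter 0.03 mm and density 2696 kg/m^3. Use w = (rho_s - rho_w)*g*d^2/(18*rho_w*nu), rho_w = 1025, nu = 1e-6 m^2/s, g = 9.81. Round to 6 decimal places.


w = (rho_s - rho_w) * g * d^2 / (18 * rho_w * nu)
d = 0.03 mm = 0.000030 m
rho_s - rho_w = 2696 - 1025 = 1671
Numerator = 1671 * 9.81 * (0.000030)^2 = 0.000014753259
Denominator = 18 * 1025 * 1e-6 = 0.018450
w = 0.000800 m/s

0.000800


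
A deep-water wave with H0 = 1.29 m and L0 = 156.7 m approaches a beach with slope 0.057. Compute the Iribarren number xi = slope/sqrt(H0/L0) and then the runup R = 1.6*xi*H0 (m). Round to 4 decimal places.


xi = slope / sqrt(H0/L0)
H0/L0 = 1.29/156.7 = 0.008232
sqrt(0.008232) = 0.090732
xi = 0.057 / 0.090732 = 0.628224
R = 1.6 * xi * H0 = 1.6 * 0.628224 * 1.29
R = 1.2967 m

1.2967


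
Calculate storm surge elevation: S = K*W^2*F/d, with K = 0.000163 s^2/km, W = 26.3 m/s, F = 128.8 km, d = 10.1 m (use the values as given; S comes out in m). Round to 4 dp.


S = K * W^2 * F / d
W^2 = 26.3^2 = 691.69
S = 0.000163 * 691.69 * 128.8 / 10.1
Numerator = 0.000163 * 691.69 * 128.8 = 14.521617
S = 14.521617 / 10.1 = 1.4378 m

1.4378


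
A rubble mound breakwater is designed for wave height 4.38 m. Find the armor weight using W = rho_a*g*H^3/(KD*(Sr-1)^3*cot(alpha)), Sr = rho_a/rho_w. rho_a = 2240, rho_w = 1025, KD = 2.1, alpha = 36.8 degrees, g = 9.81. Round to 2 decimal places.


Sr = rho_a / rho_w = 2240 / 1025 = 2.185366
(Sr - 1) = 1.185366
(Sr - 1)^3 = 1.665548
cot(36.8) = 1 / tan(36.8) = 1 / 0.748096 = 1.336728
Numerator = 2240 * 9.81 * 4.38^3 = 1846457.6756
Denominator = 2.1 * 1.665548 * 1.336728 = 4.675407
W = 1846457.6756 / 4.675407
W = 394929.81 N

394929.81


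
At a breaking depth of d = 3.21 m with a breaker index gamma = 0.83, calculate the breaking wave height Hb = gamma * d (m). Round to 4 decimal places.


Hb = gamma * d
Hb = 0.83 * 3.21
Hb = 2.6643 m

2.6643


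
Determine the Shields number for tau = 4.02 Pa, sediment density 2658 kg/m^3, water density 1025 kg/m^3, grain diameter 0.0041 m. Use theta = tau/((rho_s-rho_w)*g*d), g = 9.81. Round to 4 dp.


theta = tau / ((rho_s - rho_w) * g * d)
rho_s - rho_w = 2658 - 1025 = 1633
Denominator = 1633 * 9.81 * 0.0041 = 65.680893
theta = 4.02 / 65.680893
theta = 0.0612

0.0612


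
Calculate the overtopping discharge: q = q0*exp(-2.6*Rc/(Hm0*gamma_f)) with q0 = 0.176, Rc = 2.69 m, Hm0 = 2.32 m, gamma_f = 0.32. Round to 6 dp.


q = q0 * exp(-2.6 * Rc / (Hm0 * gamma_f))
Exponent = -2.6 * 2.69 / (2.32 * 0.32)
= -2.6 * 2.69 / 0.7424
= -9.420797
exp(-9.420797) = 0.000081
q = 0.176 * 0.000081
q = 0.000014 m^3/s/m

0.000014


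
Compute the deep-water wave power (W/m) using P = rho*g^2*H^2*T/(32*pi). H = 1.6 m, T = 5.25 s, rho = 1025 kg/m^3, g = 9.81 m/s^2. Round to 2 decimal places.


P = rho * g^2 * H^2 * T / (32 * pi)
P = 1025 * 9.81^2 * 1.6^2 * 5.25 / (32 * pi)
P = 1025 * 96.2361 * 2.5600 * 5.25 / 100.53096
P = 13187.46 W/m

13187.46


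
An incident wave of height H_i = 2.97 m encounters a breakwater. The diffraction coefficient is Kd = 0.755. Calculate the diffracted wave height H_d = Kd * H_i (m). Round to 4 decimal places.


H_d = Kd * H_i
H_d = 0.755 * 2.97
H_d = 2.2424 m

2.2424


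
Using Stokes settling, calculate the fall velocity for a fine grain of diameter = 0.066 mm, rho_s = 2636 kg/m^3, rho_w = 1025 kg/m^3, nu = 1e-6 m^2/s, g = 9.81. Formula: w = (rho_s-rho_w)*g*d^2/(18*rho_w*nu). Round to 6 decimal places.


w = (rho_s - rho_w) * g * d^2 / (18 * rho_w * nu)
d = 0.066 mm = 0.000066 m
rho_s - rho_w = 2636 - 1025 = 1611
Numerator = 1611 * 9.81 * (0.000066)^2 = 0.000068841832
Denominator = 18 * 1025 * 1e-6 = 0.018450
w = 0.003731 m/s

0.003731


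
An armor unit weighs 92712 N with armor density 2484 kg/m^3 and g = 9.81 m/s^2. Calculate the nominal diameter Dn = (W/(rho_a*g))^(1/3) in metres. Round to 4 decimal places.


V = W / (rho_a * g)
V = 92712 / (2484 * 9.81)
V = 92712 / 24368.04
V = 3.804656 m^3
Dn = V^(1/3) = 3.804656^(1/3)
Dn = 1.5611 m

1.5611


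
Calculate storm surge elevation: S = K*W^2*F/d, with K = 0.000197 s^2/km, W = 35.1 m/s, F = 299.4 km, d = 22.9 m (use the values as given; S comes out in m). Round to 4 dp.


S = K * W^2 * F / d
W^2 = 35.1^2 = 1232.01
S = 0.000197 * 1232.01 * 299.4 / 22.9
Numerator = 0.000197 * 1232.01 * 299.4 = 72.666167
S = 72.666167 / 22.9 = 3.1732 m

3.1732


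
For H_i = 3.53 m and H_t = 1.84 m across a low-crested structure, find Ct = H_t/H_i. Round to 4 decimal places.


Ct = H_t / H_i
Ct = 1.84 / 3.53
Ct = 0.5212

0.5212


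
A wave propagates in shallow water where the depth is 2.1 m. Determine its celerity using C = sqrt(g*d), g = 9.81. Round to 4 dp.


Using the shallow-water approximation:
C = sqrt(g * d) = sqrt(9.81 * 2.1)
C = sqrt(20.6010)
C = 4.5388 m/s

4.5388


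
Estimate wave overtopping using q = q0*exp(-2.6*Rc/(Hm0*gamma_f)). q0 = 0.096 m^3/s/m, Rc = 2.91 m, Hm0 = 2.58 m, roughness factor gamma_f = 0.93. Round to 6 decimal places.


q = q0 * exp(-2.6 * Rc / (Hm0 * gamma_f))
Exponent = -2.6 * 2.91 / (2.58 * 0.93)
= -2.6 * 2.91 / 2.3994
= -3.153288
exp(-3.153288) = 0.042711
q = 0.096 * 0.042711
q = 0.004100 m^3/s/m

0.004100


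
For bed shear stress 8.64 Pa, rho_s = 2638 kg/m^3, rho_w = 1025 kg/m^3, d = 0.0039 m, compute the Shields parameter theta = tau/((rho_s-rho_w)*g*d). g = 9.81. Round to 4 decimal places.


theta = tau / ((rho_s - rho_w) * g * d)
rho_s - rho_w = 2638 - 1025 = 1613
Denominator = 1613 * 9.81 * 0.0039 = 61.711767
theta = 8.64 / 61.711767
theta = 0.1400

0.1400


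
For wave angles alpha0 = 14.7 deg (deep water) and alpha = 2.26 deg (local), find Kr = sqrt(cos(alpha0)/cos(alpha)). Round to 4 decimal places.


Kr = sqrt(cos(alpha0) / cos(alpha))
cos(14.7) = 0.967268
cos(2.26) = 0.999222
Kr = sqrt(0.967268 / 0.999222)
Kr = sqrt(0.968021)
Kr = 0.9839

0.9839


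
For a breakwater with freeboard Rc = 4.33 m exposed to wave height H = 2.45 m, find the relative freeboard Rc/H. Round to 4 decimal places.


Relative freeboard = Rc / H
= 4.33 / 2.45
= 1.7673

1.7673


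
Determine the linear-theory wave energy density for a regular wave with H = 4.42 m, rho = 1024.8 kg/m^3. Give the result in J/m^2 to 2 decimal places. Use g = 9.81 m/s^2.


E = (1/8) * rho * g * H^2
E = (1/8) * 1024.8 * 9.81 * 4.42^2
E = 0.125 * 1024.8 * 9.81 * 19.5364
E = 24550.63 J/m^2

24550.63


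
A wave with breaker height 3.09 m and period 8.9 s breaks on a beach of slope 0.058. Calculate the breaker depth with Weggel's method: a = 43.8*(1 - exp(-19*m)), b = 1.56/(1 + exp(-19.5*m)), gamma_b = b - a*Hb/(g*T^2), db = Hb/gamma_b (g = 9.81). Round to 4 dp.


a = 43.8 * (1 - exp(-19 * m))
exp(-19 * 0.058) = exp(-1.1020) = 0.332206
a = 43.8 * (1 - 0.332206) = 29.249377
b = 1.56 / (1 + exp(-19.5 * m))
exp(-19.5 * 0.058) = exp(-1.1310) = 0.322710
b = 1.56 / (1 + 0.322710) = 1.179397
Hb / (g * T^2) = 3.09 / (9.81 * 8.9^2) = 3.09 / 777.0501 = 0.00397658
gamma_b = b - a * Hb/(g*T^2) = 1.179397 - 29.249377 * 0.00397658 = 1.063084
db = Hb / gamma_b = 3.09 / 1.063084
db = 2.9066 m

2.9066


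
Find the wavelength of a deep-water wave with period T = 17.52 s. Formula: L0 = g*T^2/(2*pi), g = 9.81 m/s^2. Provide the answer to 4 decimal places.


L0 = g * T^2 / (2 * pi)
L0 = 9.81 * 17.52^2 / (2 * pi)
L0 = 9.81 * 306.9504 / 6.28319
L0 = 3011.1834 / 6.28319
L0 = 479.2447 m

479.2447


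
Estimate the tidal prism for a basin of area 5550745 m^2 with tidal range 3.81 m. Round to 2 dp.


Tidal prism = Area * Tidal range
P = 5550745 * 3.81
P = 21148338.45 m^3

21148338.45


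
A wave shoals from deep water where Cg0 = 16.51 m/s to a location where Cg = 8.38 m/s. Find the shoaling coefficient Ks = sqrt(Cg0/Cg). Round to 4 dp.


Ks = sqrt(Cg0 / Cg)
Ks = sqrt(16.51 / 8.38)
Ks = sqrt(1.9702)
Ks = 1.4036

1.4036


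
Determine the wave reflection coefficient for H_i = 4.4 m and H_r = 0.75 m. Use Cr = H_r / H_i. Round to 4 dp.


Cr = H_r / H_i
Cr = 0.75 / 4.4
Cr = 0.1705

0.1705


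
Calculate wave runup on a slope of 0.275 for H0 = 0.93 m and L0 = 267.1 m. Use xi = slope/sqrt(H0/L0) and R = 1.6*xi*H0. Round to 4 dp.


xi = slope / sqrt(H0/L0)
H0/L0 = 0.93/267.1 = 0.003482
sqrt(0.003482) = 0.059007
xi = 0.275 / 0.059007 = 4.660453
R = 1.6 * xi * H0 = 1.6 * 4.660453 * 0.93
R = 6.9348 m

6.9348


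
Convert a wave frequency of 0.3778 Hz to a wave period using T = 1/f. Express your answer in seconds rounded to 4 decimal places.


T = 1 / f
T = 1 / 0.3778
T = 2.6469 s

2.6469


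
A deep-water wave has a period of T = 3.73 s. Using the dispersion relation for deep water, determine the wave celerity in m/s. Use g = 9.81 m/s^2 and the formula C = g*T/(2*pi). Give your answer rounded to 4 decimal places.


We use the deep-water celerity formula:
C = g * T / (2 * pi)
C = 9.81 * 3.73 / (2 * 3.14159...)
C = 36.591300 / 6.283185
C = 5.8237 m/s

5.8237


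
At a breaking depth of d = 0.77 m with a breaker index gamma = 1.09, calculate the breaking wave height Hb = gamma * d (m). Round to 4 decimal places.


Hb = gamma * d
Hb = 1.09 * 0.77
Hb = 0.8393 m

0.8393


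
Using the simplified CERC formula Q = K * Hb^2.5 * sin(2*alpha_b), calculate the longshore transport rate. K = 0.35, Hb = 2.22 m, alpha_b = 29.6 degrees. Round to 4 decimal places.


Q = K * Hb^2.5 * sin(2 * alpha_b)
Hb^2.5 = 2.22^2.5 = 7.343151
sin(2 * 29.6) = sin(59.2) = 0.858960
Q = 0.35 * 7.343151 * 0.858960
Q = 2.2076 m^3/s

2.2076


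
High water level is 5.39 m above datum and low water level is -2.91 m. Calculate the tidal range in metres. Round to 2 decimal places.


Tidal range = High water - Low water
Tidal range = 5.39 - (-2.91)
Tidal range = 8.30 m

8.30


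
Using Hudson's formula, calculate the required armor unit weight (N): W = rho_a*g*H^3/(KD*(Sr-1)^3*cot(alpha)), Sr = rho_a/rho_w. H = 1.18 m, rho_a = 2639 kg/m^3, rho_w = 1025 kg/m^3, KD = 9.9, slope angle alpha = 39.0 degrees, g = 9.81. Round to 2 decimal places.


Sr = rho_a / rho_w = 2639 / 1025 = 2.574634
(Sr - 1) = 1.574634
(Sr - 1)^3 = 3.904262
cot(39.0) = 1 / tan(39.0) = 1 / 0.809784 = 1.234897
Numerator = 2639 * 9.81 * 1.18^3 = 42535.7818
Denominator = 9.9 * 3.904262 * 1.234897 = 47.731489
W = 42535.7818 / 47.731489
W = 891.15 N

891.15


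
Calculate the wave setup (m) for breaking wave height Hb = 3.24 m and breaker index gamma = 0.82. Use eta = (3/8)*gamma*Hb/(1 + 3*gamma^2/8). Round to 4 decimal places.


eta = (3/8) * gamma * Hb / (1 + 3*gamma^2/8)
Numerator = (3/8) * 0.82 * 3.24 = 0.996300
Denominator = 1 + 3*0.82^2/8 = 1 + 0.252150 = 1.252150
eta = 0.996300 / 1.252150
eta = 0.7957 m

0.7957


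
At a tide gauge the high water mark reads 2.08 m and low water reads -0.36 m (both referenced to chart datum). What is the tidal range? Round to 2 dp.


Tidal range = High water - Low water
Tidal range = 2.08 - (-0.36)
Tidal range = 2.44 m

2.44


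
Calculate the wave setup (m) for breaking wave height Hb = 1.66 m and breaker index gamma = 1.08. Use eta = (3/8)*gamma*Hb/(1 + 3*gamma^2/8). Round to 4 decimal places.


eta = (3/8) * gamma * Hb / (1 + 3*gamma^2/8)
Numerator = (3/8) * 1.08 * 1.66 = 0.672300
Denominator = 1 + 3*1.08^2/8 = 1 + 0.437400 = 1.437400
eta = 0.672300 / 1.437400
eta = 0.4677 m

0.4677


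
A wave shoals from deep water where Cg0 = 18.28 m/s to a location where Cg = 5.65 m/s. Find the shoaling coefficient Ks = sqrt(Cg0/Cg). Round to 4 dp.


Ks = sqrt(Cg0 / Cg)
Ks = sqrt(18.28 / 5.65)
Ks = sqrt(3.2354)
Ks = 1.7987

1.7987


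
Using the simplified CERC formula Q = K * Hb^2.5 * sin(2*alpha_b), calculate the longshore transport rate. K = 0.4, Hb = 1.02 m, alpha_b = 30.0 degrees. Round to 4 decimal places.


Q = K * Hb^2.5 * sin(2 * alpha_b)
Hb^2.5 = 1.02^2.5 = 1.050752
sin(2 * 30.0) = sin(60.0) = 0.866025
Q = 0.4 * 1.050752 * 0.866025
Q = 0.3640 m^3/s

0.3640


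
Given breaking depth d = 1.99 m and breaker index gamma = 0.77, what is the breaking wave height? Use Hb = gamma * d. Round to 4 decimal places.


Hb = gamma * d
Hb = 0.77 * 1.99
Hb = 1.5323 m

1.5323


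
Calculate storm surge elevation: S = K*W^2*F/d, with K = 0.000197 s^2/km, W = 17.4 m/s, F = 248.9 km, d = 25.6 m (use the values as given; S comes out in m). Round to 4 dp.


S = K * W^2 * F / d
W^2 = 17.4^2 = 302.76
S = 0.000197 * 302.76 * 248.9 / 25.6
Numerator = 0.000197 * 302.76 * 248.9 = 14.845322
S = 14.845322 / 25.6 = 0.5799 m

0.5799


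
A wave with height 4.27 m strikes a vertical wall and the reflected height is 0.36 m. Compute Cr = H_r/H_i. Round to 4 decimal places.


Cr = H_r / H_i
Cr = 0.36 / 4.27
Cr = 0.0843

0.0843


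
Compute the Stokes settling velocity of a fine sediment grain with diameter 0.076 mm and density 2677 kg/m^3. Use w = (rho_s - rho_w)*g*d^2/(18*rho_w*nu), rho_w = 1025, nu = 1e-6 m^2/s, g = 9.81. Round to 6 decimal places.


w = (rho_s - rho_w) * g * d^2 / (18 * rho_w * nu)
d = 0.076 mm = 0.000076 m
rho_s - rho_w = 2677 - 1025 = 1652
Numerator = 1652 * 9.81 * (0.000076)^2 = 0.000093606549
Denominator = 18 * 1025 * 1e-6 = 0.018450
w = 0.005074 m/s

0.005074


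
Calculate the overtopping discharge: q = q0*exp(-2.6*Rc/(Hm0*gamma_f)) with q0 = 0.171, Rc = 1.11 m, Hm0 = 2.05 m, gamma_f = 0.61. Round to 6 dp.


q = q0 * exp(-2.6 * Rc / (Hm0 * gamma_f))
Exponent = -2.6 * 1.11 / (2.05 * 0.61)
= -2.6 * 1.11 / 1.2505
= -2.307877
exp(-2.307877) = 0.099472
q = 0.171 * 0.099472
q = 0.017010 m^3/s/m

0.017010


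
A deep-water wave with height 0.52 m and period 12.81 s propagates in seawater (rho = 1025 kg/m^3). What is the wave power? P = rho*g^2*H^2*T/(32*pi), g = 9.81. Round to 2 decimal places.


P = rho * g^2 * H^2 * T / (32 * pi)
P = 1025 * 9.81^2 * 0.52^2 * 12.81 / (32 * pi)
P = 1025 * 96.2361 * 0.2704 * 12.81 / 100.53096
P = 3398.74 W/m

3398.74


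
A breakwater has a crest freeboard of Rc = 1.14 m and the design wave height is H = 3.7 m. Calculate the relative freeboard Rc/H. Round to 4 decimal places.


Relative freeboard = Rc / H
= 1.14 / 3.7
= 0.3081

0.3081


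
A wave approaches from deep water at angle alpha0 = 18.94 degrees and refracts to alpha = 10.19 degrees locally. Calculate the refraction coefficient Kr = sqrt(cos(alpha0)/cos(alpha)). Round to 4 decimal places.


Kr = sqrt(cos(alpha0) / cos(alpha))
cos(18.94) = 0.945859
cos(10.19) = 0.984227
Kr = sqrt(0.945859 / 0.984227)
Kr = sqrt(0.961018)
Kr = 0.9803

0.9803


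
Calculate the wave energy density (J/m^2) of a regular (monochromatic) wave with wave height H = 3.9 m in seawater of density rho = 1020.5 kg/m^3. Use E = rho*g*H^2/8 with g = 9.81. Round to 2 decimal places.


E = (1/8) * rho * g * H^2
E = (1/8) * 1020.5 * 9.81 * 3.9^2
E = 0.125 * 1020.5 * 9.81 * 15.2100
E = 19033.61 J/m^2

19033.61


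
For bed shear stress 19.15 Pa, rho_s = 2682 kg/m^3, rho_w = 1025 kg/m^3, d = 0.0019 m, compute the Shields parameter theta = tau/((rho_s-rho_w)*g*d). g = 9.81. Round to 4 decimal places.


theta = tau / ((rho_s - rho_w) * g * d)
rho_s - rho_w = 2682 - 1025 = 1657
Denominator = 1657 * 9.81 * 0.0019 = 30.884823
theta = 19.15 / 30.884823
theta = 0.6200

0.6200


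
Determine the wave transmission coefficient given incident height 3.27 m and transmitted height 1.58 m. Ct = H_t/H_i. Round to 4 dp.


Ct = H_t / H_i
Ct = 1.58 / 3.27
Ct = 0.4832

0.4832


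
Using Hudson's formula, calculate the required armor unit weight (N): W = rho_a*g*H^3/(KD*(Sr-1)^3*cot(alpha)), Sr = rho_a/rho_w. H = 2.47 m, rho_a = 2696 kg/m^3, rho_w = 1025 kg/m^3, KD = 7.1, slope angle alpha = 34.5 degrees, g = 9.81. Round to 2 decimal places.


Sr = rho_a / rho_w = 2696 / 1025 = 2.630244
(Sr - 1) = 1.630244
(Sr - 1)^3 = 4.332691
cot(34.5) = 1 / tan(34.5) = 1 / 0.687281 = 1.455009
Numerator = 2696 * 9.81 * 2.47^3 = 398547.1933
Denominator = 7.1 * 4.332691 * 1.455009 = 44.759146
W = 398547.1933 / 44.759146
W = 8904.26 N

8904.26


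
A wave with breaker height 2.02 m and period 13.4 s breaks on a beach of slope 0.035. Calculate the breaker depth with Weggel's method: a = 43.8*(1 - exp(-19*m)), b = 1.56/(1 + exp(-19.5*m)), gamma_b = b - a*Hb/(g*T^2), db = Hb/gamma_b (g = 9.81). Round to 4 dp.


a = 43.8 * (1 - exp(-19 * m))
exp(-19 * 0.035) = exp(-0.6650) = 0.514274
a = 43.8 * (1 - 0.514274) = 21.274819
b = 1.56 / (1 + exp(-19.5 * m))
exp(-19.5 * 0.035) = exp(-0.6825) = 0.505352
b = 1.56 / (1 + 0.505352) = 1.036302
Hb / (g * T^2) = 2.02 / (9.81 * 13.4^2) = 2.02 / 1761.4836 = 0.00114676
gamma_b = b - a * Hb/(g*T^2) = 1.036302 - 21.274819 * 0.00114676 = 1.011905
db = Hb / gamma_b = 2.02 / 1.011905
db = 1.9962 m

1.9962


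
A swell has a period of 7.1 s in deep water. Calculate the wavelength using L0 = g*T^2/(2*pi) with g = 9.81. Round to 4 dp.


L0 = g * T^2 / (2 * pi)
L0 = 9.81 * 7.1^2 / (2 * pi)
L0 = 9.81 * 50.4100 / 6.28319
L0 = 494.5221 / 6.28319
L0 = 78.7056 m

78.7056


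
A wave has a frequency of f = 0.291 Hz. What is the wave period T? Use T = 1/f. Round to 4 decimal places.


T = 1 / f
T = 1 / 0.291
T = 3.4364 s

3.4364


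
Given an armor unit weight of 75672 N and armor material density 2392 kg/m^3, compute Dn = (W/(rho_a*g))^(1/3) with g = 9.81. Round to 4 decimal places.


V = W / (rho_a * g)
V = 75672 / (2392 * 9.81)
V = 75672 / 23465.52
V = 3.224817 m^3
Dn = V^(1/3) = 3.224817^(1/3)
Dn = 1.4774 m

1.4774


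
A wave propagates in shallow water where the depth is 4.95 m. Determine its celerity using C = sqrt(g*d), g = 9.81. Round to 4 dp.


Using the shallow-water approximation:
C = sqrt(g * d) = sqrt(9.81 * 4.95)
C = sqrt(48.5595)
C = 6.9685 m/s

6.9685


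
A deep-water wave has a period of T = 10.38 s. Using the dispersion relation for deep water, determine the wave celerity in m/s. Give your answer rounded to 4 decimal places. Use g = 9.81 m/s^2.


We use the deep-water celerity formula:
C = g * T / (2 * pi)
C = 9.81 * 10.38 / (2 * 3.14159...)
C = 101.827800 / 6.283185
C = 16.2064 m/s

16.2064


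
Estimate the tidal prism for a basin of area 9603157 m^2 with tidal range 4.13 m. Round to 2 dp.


Tidal prism = Area * Tidal range
P = 9603157 * 4.13
P = 39661038.41 m^3

39661038.41


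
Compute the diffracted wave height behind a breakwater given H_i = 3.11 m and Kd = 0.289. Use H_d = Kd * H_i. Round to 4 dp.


H_d = Kd * H_i
H_d = 0.289 * 3.11
H_d = 0.8988 m

0.8988


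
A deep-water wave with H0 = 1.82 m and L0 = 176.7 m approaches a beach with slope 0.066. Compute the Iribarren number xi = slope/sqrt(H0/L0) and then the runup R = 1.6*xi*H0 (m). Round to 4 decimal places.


xi = slope / sqrt(H0/L0)
H0/L0 = 1.82/176.7 = 0.010300
sqrt(0.010300) = 0.101489
xi = 0.066 / 0.101489 = 0.650319
R = 1.6 * xi * H0 = 1.6 * 0.650319 * 1.82
R = 1.8937 m

1.8937


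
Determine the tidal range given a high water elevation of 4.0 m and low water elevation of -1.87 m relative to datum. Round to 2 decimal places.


Tidal range = High water - Low water
Tidal range = 4.0 - (-1.87)
Tidal range = 5.87 m

5.87


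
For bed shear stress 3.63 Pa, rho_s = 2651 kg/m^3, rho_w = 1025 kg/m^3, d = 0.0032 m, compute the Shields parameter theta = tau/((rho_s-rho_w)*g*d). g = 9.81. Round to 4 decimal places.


theta = tau / ((rho_s - rho_w) * g * d)
rho_s - rho_w = 2651 - 1025 = 1626
Denominator = 1626 * 9.81 * 0.0032 = 51.043392
theta = 3.63 / 51.043392
theta = 0.0711

0.0711


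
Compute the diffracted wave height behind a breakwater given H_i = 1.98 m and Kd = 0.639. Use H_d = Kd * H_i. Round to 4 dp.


H_d = Kd * H_i
H_d = 0.639 * 1.98
H_d = 1.2652 m

1.2652


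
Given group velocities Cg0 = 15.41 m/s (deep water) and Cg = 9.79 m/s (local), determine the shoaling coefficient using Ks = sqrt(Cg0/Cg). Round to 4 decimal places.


Ks = sqrt(Cg0 / Cg)
Ks = sqrt(15.41 / 9.79)
Ks = sqrt(1.5741)
Ks = 1.2546

1.2546


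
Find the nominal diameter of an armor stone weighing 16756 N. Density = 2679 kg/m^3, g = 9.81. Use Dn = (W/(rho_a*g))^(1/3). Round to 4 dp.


V = W / (rho_a * g)
V = 16756 / (2679 * 9.81)
V = 16756 / 26280.99
V = 0.637571 m^3
Dn = V^(1/3) = 0.637571^(1/3)
Dn = 0.8607 m

0.8607


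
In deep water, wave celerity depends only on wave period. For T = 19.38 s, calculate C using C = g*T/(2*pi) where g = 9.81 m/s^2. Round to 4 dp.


We use the deep-water celerity formula:
C = g * T / (2 * pi)
C = 9.81 * 19.38 / (2 * 3.14159...)
C = 190.117800 / 6.283185
C = 30.2582 m/s

30.2582


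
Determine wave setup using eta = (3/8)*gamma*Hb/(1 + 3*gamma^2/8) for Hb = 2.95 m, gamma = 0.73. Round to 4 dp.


eta = (3/8) * gamma * Hb / (1 + 3*gamma^2/8)
Numerator = (3/8) * 0.73 * 2.95 = 0.807563
Denominator = 1 + 3*0.73^2/8 = 1 + 0.199838 = 1.199838
eta = 0.807563 / 1.199838
eta = 0.6731 m

0.6731


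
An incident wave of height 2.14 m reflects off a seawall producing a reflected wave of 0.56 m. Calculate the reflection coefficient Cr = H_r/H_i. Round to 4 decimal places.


Cr = H_r / H_i
Cr = 0.56 / 2.14
Cr = 0.2617

0.2617


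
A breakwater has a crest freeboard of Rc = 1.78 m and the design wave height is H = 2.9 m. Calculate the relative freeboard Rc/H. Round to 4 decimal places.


Relative freeboard = Rc / H
= 1.78 / 2.9
= 0.6138

0.6138


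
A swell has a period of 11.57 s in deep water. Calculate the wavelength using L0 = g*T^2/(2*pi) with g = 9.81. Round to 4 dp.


L0 = g * T^2 / (2 * pi)
L0 = 9.81 * 11.57^2 / (2 * pi)
L0 = 9.81 * 133.8649 / 6.28319
L0 = 1313.2147 / 6.28319
L0 = 209.0046 m

209.0046


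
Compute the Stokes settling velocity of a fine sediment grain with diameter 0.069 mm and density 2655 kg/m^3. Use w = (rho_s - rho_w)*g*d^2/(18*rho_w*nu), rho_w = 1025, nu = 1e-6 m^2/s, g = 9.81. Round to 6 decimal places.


w = (rho_s - rho_w) * g * d^2 / (18 * rho_w * nu)
d = 0.069 mm = 0.000069 m
rho_s - rho_w = 2655 - 1025 = 1630
Numerator = 1630 * 9.81 * (0.000069)^2 = 0.000076129818
Denominator = 18 * 1025 * 1e-6 = 0.018450
w = 0.004126 m/s

0.004126


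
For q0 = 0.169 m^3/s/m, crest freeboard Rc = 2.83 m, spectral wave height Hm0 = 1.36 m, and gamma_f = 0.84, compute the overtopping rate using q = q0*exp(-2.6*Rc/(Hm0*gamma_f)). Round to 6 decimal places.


q = q0 * exp(-2.6 * Rc / (Hm0 * gamma_f))
Exponent = -2.6 * 2.83 / (1.36 * 0.84)
= -2.6 * 2.83 / 1.1424
= -6.440826
exp(-6.440826) = 0.001595
q = 0.169 * 0.001595
q = 0.000270 m^3/s/m

0.000270


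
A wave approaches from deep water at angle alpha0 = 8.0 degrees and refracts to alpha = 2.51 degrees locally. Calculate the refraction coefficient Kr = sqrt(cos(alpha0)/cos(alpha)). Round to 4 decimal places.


Kr = sqrt(cos(alpha0) / cos(alpha))
cos(8.0) = 0.990268
cos(2.51) = 0.999041
Kr = sqrt(0.990268 / 0.999041)
Kr = sqrt(0.991219)
Kr = 0.9956

0.9956


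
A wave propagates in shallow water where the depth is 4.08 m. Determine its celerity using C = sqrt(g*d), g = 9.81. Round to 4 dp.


Using the shallow-water approximation:
C = sqrt(g * d) = sqrt(9.81 * 4.08)
C = sqrt(40.0248)
C = 6.3265 m/s

6.3265


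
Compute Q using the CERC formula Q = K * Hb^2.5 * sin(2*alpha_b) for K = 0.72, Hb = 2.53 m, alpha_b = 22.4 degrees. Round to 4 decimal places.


Q = K * Hb^2.5 * sin(2 * alpha_b)
Hb^2.5 = 2.53^2.5 = 10.181255
sin(2 * 22.4) = sin(44.8) = 0.704634
Q = 0.72 * 10.181255 * 0.704634
Q = 5.1653 m^3/s

5.1653


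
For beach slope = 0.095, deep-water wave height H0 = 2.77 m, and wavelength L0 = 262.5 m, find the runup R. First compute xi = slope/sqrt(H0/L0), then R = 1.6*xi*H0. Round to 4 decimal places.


xi = slope / sqrt(H0/L0)
H0/L0 = 2.77/262.5 = 0.010552
sqrt(0.010552) = 0.102725
xi = 0.095 / 0.102725 = 0.924801
R = 1.6 * xi * H0 = 1.6 * 0.924801 * 2.77
R = 4.0987 m

4.0987


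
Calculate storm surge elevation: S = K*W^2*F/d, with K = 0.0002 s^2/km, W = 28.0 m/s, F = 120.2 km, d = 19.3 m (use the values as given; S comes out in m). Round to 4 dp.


S = K * W^2 * F / d
W^2 = 28.0^2 = 784.00
S = 0.0002 * 784.00 * 120.2 / 19.3
Numerator = 0.0002 * 784.00 * 120.2 = 18.847360
S = 18.847360 / 19.3 = 0.9765 m

0.9765


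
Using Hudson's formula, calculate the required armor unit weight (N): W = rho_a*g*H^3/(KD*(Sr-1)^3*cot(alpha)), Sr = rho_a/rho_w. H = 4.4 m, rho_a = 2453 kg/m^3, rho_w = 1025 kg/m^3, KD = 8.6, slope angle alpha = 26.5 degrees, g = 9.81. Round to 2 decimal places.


Sr = rho_a / rho_w = 2453 / 1025 = 2.393171
(Sr - 1) = 1.393171
(Sr - 1)^3 = 2.704039
cot(26.5) = 1 / tan(26.5) = 1 / 0.498582 = 2.005690
Numerator = 2453 * 9.81 * 4.4^3 = 2049861.8131
Denominator = 8.6 * 2.704039 * 2.005690 = 46.641792
W = 2049861.8131 / 46.641792
W = 43949.04 N

43949.04


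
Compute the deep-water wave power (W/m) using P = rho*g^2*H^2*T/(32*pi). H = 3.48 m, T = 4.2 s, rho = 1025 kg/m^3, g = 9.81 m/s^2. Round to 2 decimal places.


P = rho * g^2 * H^2 * T / (32 * pi)
P = 1025 * 9.81^2 * 3.48^2 * 4.2 / (32 * pi)
P = 1025 * 96.2361 * 12.1104 * 4.2 / 100.53096
P = 49907.96 W/m

49907.96


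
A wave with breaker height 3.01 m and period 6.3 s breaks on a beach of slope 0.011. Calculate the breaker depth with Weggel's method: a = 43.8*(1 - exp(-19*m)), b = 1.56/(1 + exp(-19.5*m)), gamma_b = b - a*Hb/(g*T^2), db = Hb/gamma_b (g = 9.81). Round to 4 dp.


a = 43.8 * (1 - exp(-19 * m))
exp(-19 * 0.011) = exp(-0.2090) = 0.811395
a = 43.8 * (1 - 0.811395) = 8.260889
b = 1.56 / (1 + exp(-19.5 * m))
exp(-19.5 * 0.011) = exp(-0.2145) = 0.806945
b = 1.56 / (1 + 0.806945) = 0.863336
Hb / (g * T^2) = 3.01 / (9.81 * 6.3^2) = 3.01 / 389.3589 = 0.00773066
gamma_b = b - a * Hb/(g*T^2) = 0.863336 - 8.260889 * 0.00773066 = 0.799474
db = Hb / gamma_b = 3.01 / 0.799474
db = 3.7650 m

3.7650


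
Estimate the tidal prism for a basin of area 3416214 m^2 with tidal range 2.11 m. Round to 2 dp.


Tidal prism = Area * Tidal range
P = 3416214 * 2.11
P = 7208211.54 m^3

7208211.54


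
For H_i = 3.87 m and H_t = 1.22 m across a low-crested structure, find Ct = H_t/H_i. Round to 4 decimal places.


Ct = H_t / H_i
Ct = 1.22 / 3.87
Ct = 0.3152

0.3152


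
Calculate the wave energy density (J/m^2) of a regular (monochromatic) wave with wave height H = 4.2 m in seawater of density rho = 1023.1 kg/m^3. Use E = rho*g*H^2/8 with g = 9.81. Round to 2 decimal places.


E = (1/8) * rho * g * H^2
E = (1/8) * 1023.1 * 9.81 * 4.2^2
E = 0.125 * 1023.1 * 9.81 * 17.6400
E = 22130.73 J/m^2

22130.73


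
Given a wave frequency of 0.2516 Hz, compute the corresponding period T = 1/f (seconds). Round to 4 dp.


T = 1 / f
T = 1 / 0.2516
T = 3.9746 s

3.9746
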